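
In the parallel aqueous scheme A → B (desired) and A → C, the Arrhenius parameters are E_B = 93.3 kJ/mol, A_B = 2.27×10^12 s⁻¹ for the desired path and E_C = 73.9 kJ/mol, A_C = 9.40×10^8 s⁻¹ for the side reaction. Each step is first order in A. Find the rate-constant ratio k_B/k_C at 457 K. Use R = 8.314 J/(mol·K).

Since both paths have the same order in A, the concentration cancels and S_{B/C} = k_B/k_C = (A_B/A_C)·exp[(E_C−E_B)/(RT)].
(E_C−E_B)/(RT) = (73.9−93.3)×10³/(8.314×457) = -19400/3799 = -5.106.
k_B/k_C = (2.27×10^12/9.40×10^8)·exp(-5.106) = 2415 × 0.006061 = 14.6.
Since E_B > E_C, raising the temperature improves selectivity toward B.

14.6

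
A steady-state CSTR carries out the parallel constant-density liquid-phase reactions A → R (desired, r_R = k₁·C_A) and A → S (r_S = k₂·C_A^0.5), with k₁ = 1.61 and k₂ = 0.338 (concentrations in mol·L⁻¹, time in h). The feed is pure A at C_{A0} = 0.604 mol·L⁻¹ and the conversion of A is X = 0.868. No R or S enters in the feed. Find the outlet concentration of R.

0.301 mol·L⁻¹

Exit C_A = C_{A0}(1−X) = 0.604×0.132 = 0.07973 mol·L⁻¹.
In a CSTR the entire volume is at exit conditions, so r_R = 1.61×0.07973 = 0.1284 and r_S = 0.338×0.07973^0.5 = 0.09544.
Fraction of consumed A going to R: r_R/(r_R+r_S) = 0.5736.
C_R = 0.5736·C_{A0}·X = 0.5736×0.604×0.868 = 0.301 mol·L⁻¹.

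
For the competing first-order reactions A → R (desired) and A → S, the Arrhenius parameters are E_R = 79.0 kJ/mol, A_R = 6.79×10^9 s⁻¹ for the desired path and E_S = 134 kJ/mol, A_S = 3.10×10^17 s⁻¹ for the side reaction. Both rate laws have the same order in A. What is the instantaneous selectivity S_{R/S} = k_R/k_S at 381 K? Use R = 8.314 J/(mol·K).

0.761

k_R/k_S = (A_R/A_S)·exp[−(E_R−E_S)/(RT)] = (A_R/A_S)·exp[(E_S−E_R)/(RT)].
(E_S−E_R)/(RT) = (134−79.0)×10³/(8.314×381) = 55000/3168 = 17.36.
k_R/k_S = (6.79×10^9/3.10×10^17)·exp(17.36) = 2.190×10^-8 × 3.473×10^7 = 0.761.
Since E_R < E_S, lowering the temperature improves selectivity toward R.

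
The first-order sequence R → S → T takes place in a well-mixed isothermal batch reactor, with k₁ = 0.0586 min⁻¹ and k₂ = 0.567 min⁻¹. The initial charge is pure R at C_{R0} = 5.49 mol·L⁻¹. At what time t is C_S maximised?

Setting dC_S/dt = 0 gives t_opt = ln(k₂/k₁)/(k₂−k₁).
= ln(0.567/0.0586)/(0.567−0.0586) = ln(9.676)/0.5084 = 2.270/0.5084 = 4.46 min.

4.46 min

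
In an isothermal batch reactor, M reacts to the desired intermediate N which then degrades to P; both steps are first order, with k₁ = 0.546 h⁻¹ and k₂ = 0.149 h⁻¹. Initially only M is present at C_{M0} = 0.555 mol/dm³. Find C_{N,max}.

0.341 mol/dm³

For a first-order series the maximum intermediate yield is C_{N,max}/C_{M0} = (k₁/k₂)^[k₂/(k₂−k₁)].
= (0.546/0.149)^(0.149/(0.149−0.546)) = (3.664)^(-0.3753) = 0.6142.
C_{N,max} = 0.6142×0.555 = 0.341 mol/dm³.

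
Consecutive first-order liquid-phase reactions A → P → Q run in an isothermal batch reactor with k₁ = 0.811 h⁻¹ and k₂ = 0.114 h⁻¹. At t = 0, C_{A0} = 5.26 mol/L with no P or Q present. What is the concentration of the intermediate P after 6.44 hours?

2.90 mol/L

Solving the coupled first-order balances gives C_P(t) = [k₁/(k₂−k₁)]·C_{A0}·(e^(−k₁t) − e^(−k₂t)).
e^(−k₁t) = e^(−0.811×6.44) = e^(−5.223) = 0.005392; e^(−k₂t) = e^(−0.7342) = 0.4799.
C_P = 0.811×5.26/(0.114−0.811) × (0.005392−0.4799) = (-6.120)×(-0.4745) = 2.904 mol/L.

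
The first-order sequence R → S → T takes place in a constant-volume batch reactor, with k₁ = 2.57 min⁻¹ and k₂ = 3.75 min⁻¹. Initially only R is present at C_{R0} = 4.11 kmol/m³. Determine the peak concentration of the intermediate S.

Evaluating C_S at t_opt = ln(k₂/k₁)/(k₂−k₁) gives C_{S,max}/C_{R0} = (k₁/k₂)^[k₂/(k₂−k₁)].
= (2.57/3.75)^(3.75/(3.75−2.57)) = (0.6853)^(3.178) = 0.3010.
C_{S,max} = 0.3010×4.11 = 1.24 kmol/m³.

1.24 kmol/m³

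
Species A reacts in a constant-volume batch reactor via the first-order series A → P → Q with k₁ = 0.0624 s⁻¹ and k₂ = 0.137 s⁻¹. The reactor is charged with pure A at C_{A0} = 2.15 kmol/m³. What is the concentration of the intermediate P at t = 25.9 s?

For first-order series with pure A initially, C_P(t) = k₁C_{A0}/(k₂−k₁)·(e^(−k₁t) − e^(−k₂t)).
e^(−k₁t) = e^(−0.0624×25.9) = e^(−1.616) = 0.1987; e^(−k₂t) = e^(−3.548) = 0.02877.
C_P = 0.0624×2.15/(0.137−0.0624) × (0.1987−0.02877) = 1.798×0.1699 = 0.3055 kmol/m³.

0.306 kmol/m³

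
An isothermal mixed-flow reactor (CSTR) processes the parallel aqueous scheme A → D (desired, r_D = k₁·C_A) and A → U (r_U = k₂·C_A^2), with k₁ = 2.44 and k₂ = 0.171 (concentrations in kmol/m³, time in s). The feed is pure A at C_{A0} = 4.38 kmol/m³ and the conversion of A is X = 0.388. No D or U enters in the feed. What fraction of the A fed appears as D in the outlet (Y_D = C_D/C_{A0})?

0.327

Exit C_A = C_{A0}(1−X) = 4.38×0.612 = 2.681 kmol/m³.
Rates in a CSTR are evaluated at the outlet concentration: r_D = 2.44×2.681 = 6.541, r_U = 0.171×2.681^2 = 1.229.
Fraction of consumed A going to D: r_D/(r_D+r_U) = 0.8419.
C_D = 0.8419·C_{A0}·X = 0.8419×4.38×0.388 = 1.43 kmol/m³; Y_D = C_D/C_{A0} = 0.327.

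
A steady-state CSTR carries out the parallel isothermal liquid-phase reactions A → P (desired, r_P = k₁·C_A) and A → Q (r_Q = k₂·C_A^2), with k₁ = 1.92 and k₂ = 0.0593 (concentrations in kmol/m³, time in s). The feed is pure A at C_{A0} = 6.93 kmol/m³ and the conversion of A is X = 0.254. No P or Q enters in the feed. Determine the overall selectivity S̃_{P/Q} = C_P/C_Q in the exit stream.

Exit C_A = C_{A0}(1−X) = 6.93×0.746 = 5.170 kmol/m³.
Rates in a CSTR are evaluated at the outlet concentration: r_P = 1.92×5.170 = 9.926, r_Q = 0.0593×5.170^2 = 1.585.
Overall selectivity = C_P/C_Q = r_Pτ/(r_Qτ) = r_P/r_Q = 6.26.

6.26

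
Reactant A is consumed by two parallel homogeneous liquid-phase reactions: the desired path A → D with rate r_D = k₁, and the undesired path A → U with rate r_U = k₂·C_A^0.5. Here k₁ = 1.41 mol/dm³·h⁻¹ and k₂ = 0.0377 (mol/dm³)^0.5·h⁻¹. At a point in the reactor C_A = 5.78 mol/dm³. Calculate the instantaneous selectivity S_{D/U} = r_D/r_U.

S_{D/U} = r_D/r_U = (k₁)/(k₂·C_A^0.5) = (k₁/k₂)·C_A^-0.5.
= (1.41) / (0.0377×5.780^0.5) = 1.410/0.09064 = 15.6.
The undesired path is higher order in A, so low C_A (CSTR or dilute feed) favours D.

15.6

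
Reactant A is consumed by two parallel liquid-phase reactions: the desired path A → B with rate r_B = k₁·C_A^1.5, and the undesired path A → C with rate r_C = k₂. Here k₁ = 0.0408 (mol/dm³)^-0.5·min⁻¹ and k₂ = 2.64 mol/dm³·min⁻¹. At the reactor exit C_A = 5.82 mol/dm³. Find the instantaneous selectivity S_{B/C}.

S_{B/C} = r_B/r_C = (k₁·C_A^1.5)/(k₂) = (k₁/k₂)·C_A^1.5.
= (0.0408×5.820^1.5) / (2.64) = 0.5729/2.640 = 0.217.
Since the desired path is higher order in A, keeping C_A high (PFR or concentrated feed) favours B.

0.217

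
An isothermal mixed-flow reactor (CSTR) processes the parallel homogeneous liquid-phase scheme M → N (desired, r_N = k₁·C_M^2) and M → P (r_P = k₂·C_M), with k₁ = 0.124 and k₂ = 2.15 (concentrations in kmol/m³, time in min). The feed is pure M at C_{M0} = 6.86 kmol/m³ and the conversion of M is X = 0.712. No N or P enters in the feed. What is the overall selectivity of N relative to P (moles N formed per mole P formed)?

Exit C_M = C_{M0}(1−X) = 6.86×0.288 = 1.976 kmol/m³.
Rates in a CSTR are evaluated at the outlet concentration: r_N = 0.124×1.976^2 = 0.4840, r_P = 2.15×1.976 = 4.248.
Overall selectivity = C_N/C_P = r_Nτ/(r_Pτ) = r_N/r_P = 0.114.

0.114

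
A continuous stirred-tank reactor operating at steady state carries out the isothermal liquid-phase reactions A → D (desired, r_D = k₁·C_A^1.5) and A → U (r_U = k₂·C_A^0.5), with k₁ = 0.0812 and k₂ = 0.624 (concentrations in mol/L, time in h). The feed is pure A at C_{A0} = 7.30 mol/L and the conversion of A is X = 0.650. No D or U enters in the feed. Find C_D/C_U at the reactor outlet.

0.332

Exit C_A = C_{A0}(1−X) = 7.30×0.350 = 2.555 mol/L.
In a CSTR the entire volume is at exit conditions, so r_D = 0.0812×2.555^1.5 = 0.3316 and r_U = 0.624×2.555^0.5 = 0.9974.
Overall selectivity = C_D/C_U = r_Dτ/(r_Uτ) = r_D/r_U = 0.332.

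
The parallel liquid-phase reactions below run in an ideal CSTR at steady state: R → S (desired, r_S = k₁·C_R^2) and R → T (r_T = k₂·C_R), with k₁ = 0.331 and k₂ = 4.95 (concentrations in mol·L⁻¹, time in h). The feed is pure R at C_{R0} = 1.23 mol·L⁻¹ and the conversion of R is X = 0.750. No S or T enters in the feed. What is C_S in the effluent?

Exit C_R = C_{R0}(1−X) = 1.23×0.250 = 0.3075 mol·L⁻¹.
In a CSTR the entire volume is at exit conditions, so r_S = 0.331×0.3075^2 = 0.03130 and r_T = 4.95×0.3075 = 1.522.
Fraction of consumed R going to S: r_S/(r_S+r_T) = 0.02015.
C_S = 0.02015·C_{R0}·X = 0.02015×1.23×0.750 = 0.0186 mol·L⁻¹.

0.0186 mol·L⁻¹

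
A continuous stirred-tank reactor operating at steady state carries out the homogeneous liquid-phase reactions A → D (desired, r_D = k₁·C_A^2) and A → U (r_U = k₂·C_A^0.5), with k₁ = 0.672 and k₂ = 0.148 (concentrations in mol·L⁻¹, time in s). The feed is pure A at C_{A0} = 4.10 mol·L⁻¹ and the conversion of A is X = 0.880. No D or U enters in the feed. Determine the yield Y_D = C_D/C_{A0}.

Exit C_A = C_{A0}(1−X) = 4.10×0.120 = 0.4920 mol·L⁻¹.
In a CSTR the entire volume is at exit conditions, so r_D = 0.672×0.4920^2 = 0.1627 and r_U = 0.148×0.4920^0.5 = 0.1038.
Fraction of consumed A going to D: r_D/(r_D+r_U) = 0.6104.
C_D = 0.6104·C_{A0}·X = 0.6104×4.10×0.880 = 2.20 mol·L⁻¹; Y_D = C_D/C_{A0} = 0.537.

0.537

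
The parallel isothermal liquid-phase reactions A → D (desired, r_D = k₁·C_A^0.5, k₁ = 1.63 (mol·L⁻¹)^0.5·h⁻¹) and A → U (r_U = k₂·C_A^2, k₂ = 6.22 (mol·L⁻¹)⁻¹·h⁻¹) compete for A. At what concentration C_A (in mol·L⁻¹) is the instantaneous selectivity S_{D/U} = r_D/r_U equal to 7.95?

0.103 mol·L⁻¹

S_{D/U} = (k₁/k₂)·C_A^-1.5 ⇒ C_A = (S·k₂/k₁)^(1/(-1.5)).
= (7.95×6.22/1.63)^(-0.6667) = (30.34)^(-0.6667) = 0.103 mol·L⁻¹.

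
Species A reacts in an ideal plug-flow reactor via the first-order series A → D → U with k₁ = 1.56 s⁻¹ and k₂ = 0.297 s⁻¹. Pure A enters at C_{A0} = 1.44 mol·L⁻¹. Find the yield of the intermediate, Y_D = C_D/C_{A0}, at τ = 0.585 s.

0.542

Solving the coupled first-order balances gives C_D(τ) = [k₁/(k₂−k₁)]·C_{A0}·(e^(−k₁τ) − e^(−k₂τ)).
e^(−k₁τ) = e^(−1.56×0.585) = e^(−0.9126) = 0.4015; e^(−k₂τ) = e^(−0.1737) = 0.8405.
C_D = 1.56×1.44/(0.297−1.56) × (0.4015−0.8405) = (-1.779)×(-0.4390) = 0.7809 mol·L⁻¹.
Y_D = C_D/C_{A0} = 0.7809/1.44 = 0.542.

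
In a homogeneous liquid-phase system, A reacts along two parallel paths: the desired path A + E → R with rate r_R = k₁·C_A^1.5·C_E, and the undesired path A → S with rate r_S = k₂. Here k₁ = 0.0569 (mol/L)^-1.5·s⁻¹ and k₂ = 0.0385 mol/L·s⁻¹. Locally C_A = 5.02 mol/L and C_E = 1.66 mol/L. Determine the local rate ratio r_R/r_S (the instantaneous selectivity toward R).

27.6

S_{R/S} = r_R/r_S = (k₁·C_A^1.5·C_E)/(k₂) = (k₁/k₂)·C_A^1.5·C_E.
= (0.0569×5.020^1.5×1.660) / (0.0385) = 1.062/0.03850 = 27.6.
Since the desired path is higher order in A, keeping C_A high (PFR or concentrated feed) favours R.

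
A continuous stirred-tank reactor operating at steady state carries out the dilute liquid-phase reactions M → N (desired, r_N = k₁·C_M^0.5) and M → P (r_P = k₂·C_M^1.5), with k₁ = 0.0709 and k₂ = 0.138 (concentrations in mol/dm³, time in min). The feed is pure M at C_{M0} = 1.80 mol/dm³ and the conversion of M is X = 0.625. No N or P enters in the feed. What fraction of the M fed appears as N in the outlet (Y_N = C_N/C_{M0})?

Exit C_M = C_{M0}(1−X) = 1.80×0.375 = 0.6750 mol/dm³.
In a CSTR the entire volume is at exit conditions, so r_N = 0.0709×0.6750^0.5 = 0.05825 and r_P = 0.138×0.6750^1.5 = 0.07653.
Fraction of consumed M going to N: r_N/(r_N+r_P) = 0.4322.
C_N = 0.4322·C_{M0}·X = 0.4322×1.80×0.625 = 0.486 mol/dm³; Y_N = C_N/C_{M0} = 0.270.

0.270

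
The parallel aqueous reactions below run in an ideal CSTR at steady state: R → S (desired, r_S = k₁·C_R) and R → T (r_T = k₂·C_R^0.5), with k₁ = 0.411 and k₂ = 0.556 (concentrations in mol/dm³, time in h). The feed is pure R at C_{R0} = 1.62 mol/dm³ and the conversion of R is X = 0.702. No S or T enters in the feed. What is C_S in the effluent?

Exit C_R = C_{R0}(1−X) = 1.62×0.298 = 0.4828 mol/dm³.
Rates in a CSTR are evaluated at the outlet concentration: r_S = 0.411×0.4828 = 0.1984, r_T = 0.556×0.4828^0.5 = 0.3863.
Fraction of consumed R going to S: r_S/(r_S+r_T) = 0.3393.
C_S = 0.3393·C_{R0}·X = 0.3393×1.62×0.702 = 0.386 mol/dm³.

0.386 mol/dm³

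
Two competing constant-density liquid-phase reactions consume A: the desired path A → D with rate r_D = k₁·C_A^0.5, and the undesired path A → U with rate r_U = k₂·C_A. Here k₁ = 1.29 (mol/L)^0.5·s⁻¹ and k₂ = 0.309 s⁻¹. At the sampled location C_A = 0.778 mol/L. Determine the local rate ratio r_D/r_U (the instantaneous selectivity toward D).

4.73

S_{D/U} = r_D/r_U = (k₁·C_A^0.5)/(k₂·C_A) = (k₁/k₂)·C_A^-0.5.
= (1.29×0.7780^0.5) / (0.309×0.7780) = 1.138/0.2404 = 4.73.
The undesired path is higher order in A, so low C_A (CSTR or dilute feed) favours D.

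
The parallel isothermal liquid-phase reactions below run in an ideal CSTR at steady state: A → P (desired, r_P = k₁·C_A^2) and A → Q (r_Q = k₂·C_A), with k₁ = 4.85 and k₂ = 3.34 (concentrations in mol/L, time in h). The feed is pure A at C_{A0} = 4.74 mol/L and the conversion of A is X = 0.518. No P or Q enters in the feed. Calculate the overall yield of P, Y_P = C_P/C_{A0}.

Exit C_A = C_{A0}(1−X) = 4.74×0.482 = 2.285 mol/L.
Rates in a CSTR are evaluated at the outlet concentration: r_P = 4.85×2.285^2 = 25.32, r_Q = 3.34×2.285 = 7.631.
Fraction of consumed A going to P: r_P/(r_P+r_Q) = 0.7684.
C_P = 0.7684·C_{A0}·X = 0.7684×4.74×0.518 = 1.89 mol/L; Y_P = C_P/C_{A0} = 0.398.

0.398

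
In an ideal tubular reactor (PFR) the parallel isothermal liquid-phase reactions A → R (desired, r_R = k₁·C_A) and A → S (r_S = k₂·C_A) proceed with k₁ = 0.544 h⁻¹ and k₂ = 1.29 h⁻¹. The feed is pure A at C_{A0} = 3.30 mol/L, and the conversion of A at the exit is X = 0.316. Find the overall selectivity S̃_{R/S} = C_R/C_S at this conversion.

C_A = C_{A0}(1−X) = 2.257 mol/L.
Both paths are first order in A, so the instantaneous fraction to R is constant: dC_R/d(−C_A) = k₁/(k₁+k₂) = 0.2966.
C_R = 0.2966·(C_{A0}−C_A) = 0.2966×1.043 = 0.309 mol/L.
C_S = (C_{A0}−C_A)−C_R = 0.7335 mol/L; S̃_{R/S} = 0.3093/0.7335 = 0.422.

0.422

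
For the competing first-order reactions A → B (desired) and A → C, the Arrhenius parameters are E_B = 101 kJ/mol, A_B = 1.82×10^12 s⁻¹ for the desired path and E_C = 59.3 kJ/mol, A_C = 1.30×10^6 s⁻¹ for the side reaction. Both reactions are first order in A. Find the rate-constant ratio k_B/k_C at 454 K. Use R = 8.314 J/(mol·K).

22.3

k_B/k_C = (A_B/A_C)·exp[−(E_B−E_C)/(RT)] = (A_B/A_C)·exp[(E_C−E_B)/(RT)].
(E_C−E_B)/(RT) = (59.3−101)×10³/(8.314×454) = -41700/3775 = -11.05.
k_B/k_C = (1.82×10^12/1.30×10^6)·exp(-11.05) = 1.400×10^6 × 1.592×10^-5 = 22.3.
Since E_B > E_C, raising the temperature improves selectivity toward B.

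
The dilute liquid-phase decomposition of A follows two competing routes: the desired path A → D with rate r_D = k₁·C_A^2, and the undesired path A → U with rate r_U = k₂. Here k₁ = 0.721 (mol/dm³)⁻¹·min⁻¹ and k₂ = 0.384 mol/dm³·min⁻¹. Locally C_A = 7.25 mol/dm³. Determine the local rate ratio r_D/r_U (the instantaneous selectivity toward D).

S_{D/U} = r_D/r_U = (k₁·C_A^2)/(k₂) = (k₁/k₂)·C_A^2.
= (0.721×7.250^2) / (0.384) = 37.90/0.3840 = 98.7.
Since the desired path is higher order in A, keeping C_A high (PFR or concentrated feed) favours D.

98.7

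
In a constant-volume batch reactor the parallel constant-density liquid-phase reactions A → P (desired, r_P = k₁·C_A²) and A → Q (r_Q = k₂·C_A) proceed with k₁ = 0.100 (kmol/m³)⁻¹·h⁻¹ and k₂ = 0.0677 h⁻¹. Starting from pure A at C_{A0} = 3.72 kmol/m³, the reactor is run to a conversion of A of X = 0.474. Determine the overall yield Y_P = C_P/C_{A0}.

C_A = C_{A0}(1−X) = 1.957 kmol/m³.
Along a PFR/batch, dC_Q/dC_A = −r_Q/(r_P+r_Q) = −k₂/(k₂+k₁·C_A).
Integrating from C_{A0} to C_A: C_Q = (0.0677/0.100)·ln[(0.0677+0.100·3.72)/(0.0677+0.100·1.96)] = 0.6770·ln(0.4397/0.2634) = 0.3470 kmol/m³.
Then C_P = (C_{A0}−C_A) − C_Q = 1.763 − 0.3470 = 1.416 kmol/m³.
Y_P = C_P/C_{A0} = 1.416/3.72 = 0.381.

0.381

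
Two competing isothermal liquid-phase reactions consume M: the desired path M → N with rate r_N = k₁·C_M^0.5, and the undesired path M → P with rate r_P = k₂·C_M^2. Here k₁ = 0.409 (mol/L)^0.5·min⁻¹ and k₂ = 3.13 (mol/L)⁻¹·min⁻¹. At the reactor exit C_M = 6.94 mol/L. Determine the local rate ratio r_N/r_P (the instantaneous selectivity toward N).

S_{N/P} = r_N/r_P = (k₁·C_M^0.5)/(k₂·C_M^2) = (k₁/k₂)·C_M^-1.5.
= (0.409×6.940^0.5) / (3.13×6.940^2) = 1.077/150.8 = 0.00715.
The undesired path is higher order in M, so low C_M (CSTR or dilute feed) favours N.

0.00715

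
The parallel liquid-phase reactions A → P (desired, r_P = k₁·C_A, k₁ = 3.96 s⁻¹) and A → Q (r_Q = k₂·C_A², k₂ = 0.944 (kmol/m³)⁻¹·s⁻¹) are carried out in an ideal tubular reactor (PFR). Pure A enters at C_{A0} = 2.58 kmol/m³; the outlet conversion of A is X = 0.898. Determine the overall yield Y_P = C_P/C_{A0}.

C_A = C_{A0}(1−X) = 0.2632 kmol/m³.
Along a PFR/batch, dC_P/dC_A = −r_P/(r_P+r_Q) = −k₁/(k₁+k₂·C_A).
Integrating from C_{A0} to C_A: C_P = (3.96/0.944)·ln[(3.96+0.944·2.58)/(3.96+0.944·0.263)] = 4.195·ln(6.396/4.208) = 1.756 kmol/m³.
Y_P = C_P/C_{A0} = 1.756/2.58 = 0.680.

0.680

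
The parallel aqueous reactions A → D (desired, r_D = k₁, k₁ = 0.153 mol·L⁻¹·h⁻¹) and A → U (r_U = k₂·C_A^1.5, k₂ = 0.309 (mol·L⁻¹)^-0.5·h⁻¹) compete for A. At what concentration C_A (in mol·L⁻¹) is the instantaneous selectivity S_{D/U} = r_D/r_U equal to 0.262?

1.53 mol·L⁻¹

S_{D/U} = (k₁/k₂)·C_A^-1.5 ⇒ C_A = (S·k₂/k₁)^(1/(-1.5)).
= (0.262×0.309/0.153)^(-0.6667) = (0.5291)^(-0.6667) = 1.53 mol·L⁻¹.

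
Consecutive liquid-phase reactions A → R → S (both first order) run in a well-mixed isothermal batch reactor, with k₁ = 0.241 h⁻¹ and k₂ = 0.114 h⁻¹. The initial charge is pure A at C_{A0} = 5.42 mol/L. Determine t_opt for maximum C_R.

5.89 h

For first-order series the maximum of C_R occurs at t_opt = ln(k₂/k₁)/(k₂−k₁).
= ln(0.114/0.241)/(0.114−0.241) = ln(0.4730)/-0.1270 = -0.7486/-0.1270 = 5.89 h.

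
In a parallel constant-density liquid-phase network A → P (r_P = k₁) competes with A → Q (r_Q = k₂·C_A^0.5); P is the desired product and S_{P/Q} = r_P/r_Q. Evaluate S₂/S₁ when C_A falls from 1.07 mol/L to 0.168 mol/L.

2.52

S_{P/Q} = (k₁/k₂)·C_A^-0.5, so S₂/S₁ = (C_{A,2}/C_{A,1})^-0.5.
= (0.168/1.07)^(-0.5) = (0.1570)^(-0.5) = 2.52.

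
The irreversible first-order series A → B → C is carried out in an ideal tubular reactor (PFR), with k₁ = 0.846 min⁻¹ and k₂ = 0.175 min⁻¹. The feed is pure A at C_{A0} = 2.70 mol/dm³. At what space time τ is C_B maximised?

Setting dC_B/dτ = 0 gives τ_opt = ln(k₂/k₁)/(k₂−k₁).
= ln(0.175/0.846)/(0.175−0.846) = ln(0.2069)/-0.6710 = -1.576/-0.6710 = 2.35 min.

2.35 min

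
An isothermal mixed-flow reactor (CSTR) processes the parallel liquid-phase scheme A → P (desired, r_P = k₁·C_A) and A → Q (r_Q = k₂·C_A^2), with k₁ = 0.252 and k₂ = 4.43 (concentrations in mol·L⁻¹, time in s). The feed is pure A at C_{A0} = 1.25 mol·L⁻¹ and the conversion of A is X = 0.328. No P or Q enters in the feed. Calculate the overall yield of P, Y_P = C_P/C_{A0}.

0.0208

Exit C_A = C_{A0}(1−X) = 1.25×0.672 = 0.8400 mol·L⁻¹.
Rates in a CSTR are evaluated at the outlet concentration: r_P = 0.252×0.8400 = 0.2117, r_Q = 4.43×0.8400^2 = 3.126.
Fraction of consumed A going to P: r_P/(r_P+r_Q) = 0.06342.
C_P = 0.06342·C_{A0}·X = 0.06342×1.25×0.328 = 0.0260 mol·L⁻¹; Y_P = C_P/C_{A0} = 0.0208.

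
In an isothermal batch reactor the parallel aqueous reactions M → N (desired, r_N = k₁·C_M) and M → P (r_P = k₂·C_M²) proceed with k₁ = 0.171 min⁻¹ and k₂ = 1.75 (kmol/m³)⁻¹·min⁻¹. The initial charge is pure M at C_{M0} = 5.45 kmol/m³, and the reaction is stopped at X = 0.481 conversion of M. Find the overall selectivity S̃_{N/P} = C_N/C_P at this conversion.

C_M = C_{M0}(1−X) = 2.829 kmol/m³.
Along a PFR/batch, dC_N/dC_M = −r_N/(r_N+r_P) = −k₁/(k₁+k₂·C_M).
Integrating from C_{M0} to C_M: C_N = (0.171/1.75)·ln[(0.171+1.75·5.45)/(0.171+1.75·2.83)] = 0.09771·ln(9.708/5.121) = 0.06250 kmol/m³.
C_P = (C_{M0}−C_M)−C_N = 2.559 kmol/m³; S̃_{N/P} = 0.06250/2.559 = 0.0244.

0.0244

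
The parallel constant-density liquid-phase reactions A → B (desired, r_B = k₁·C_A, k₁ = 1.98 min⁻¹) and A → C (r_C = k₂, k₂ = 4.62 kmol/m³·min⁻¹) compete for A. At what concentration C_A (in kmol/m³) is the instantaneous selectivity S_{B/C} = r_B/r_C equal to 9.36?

21.8 kmol/m³

S_{B/C} = (k₁/k₂)·C_A ⇒ C_A = S·k₂/k₁.
= 9.36×4.62/1.98 = 21.8 kmol/m³.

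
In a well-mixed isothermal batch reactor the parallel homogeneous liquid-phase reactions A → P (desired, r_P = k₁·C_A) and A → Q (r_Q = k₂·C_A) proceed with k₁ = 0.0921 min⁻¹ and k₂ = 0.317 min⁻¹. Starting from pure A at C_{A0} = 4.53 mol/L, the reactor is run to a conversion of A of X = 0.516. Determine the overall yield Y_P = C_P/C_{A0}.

C_A = C_{A0}(1−X) = 2.193 mol/L.
Both paths are first order in A, so the instantaneous fraction to P is constant: dC_P/d(−C_A) = k₁/(k₁+k₂) = 0.2251.
C_P = 0.2251·(C_{A0}−C_A) = 0.2251×2.337 = 0.526 mol/L.
Y_P = C_P/C_{A0} = 0.5262/4.53 = 0.116.

0.116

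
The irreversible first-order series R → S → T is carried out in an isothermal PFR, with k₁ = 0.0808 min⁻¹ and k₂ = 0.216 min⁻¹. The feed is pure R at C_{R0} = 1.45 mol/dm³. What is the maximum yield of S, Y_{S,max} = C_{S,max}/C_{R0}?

For a first-order series the maximum intermediate yield is C_{S,max}/C_{R0} = (k₁/k₂)^[k₂/(k₂−k₁)].
= (0.0808/0.216)^(0.216/(0.216−0.0808)) = (0.3741)^(1.598) = 0.2078.

0.208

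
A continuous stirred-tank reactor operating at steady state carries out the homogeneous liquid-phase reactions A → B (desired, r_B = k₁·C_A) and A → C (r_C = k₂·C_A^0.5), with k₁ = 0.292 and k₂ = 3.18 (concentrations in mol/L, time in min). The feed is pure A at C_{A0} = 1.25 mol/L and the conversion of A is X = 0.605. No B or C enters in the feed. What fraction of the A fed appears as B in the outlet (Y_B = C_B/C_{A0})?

0.0367

Exit C_A = C_{A0}(1−X) = 1.25×0.395 = 0.4938 mol/L.
In a CSTR the entire volume is at exit conditions, so r_B = 0.292×0.4938 = 0.1442 and r_C = 3.18×0.4938^0.5 = 2.235.
Fraction of consumed A going to B: r_B/(r_B+r_C) = 0.06061.
C_B = 0.06061·C_{A0}·X = 0.06061×1.25×0.605 = 0.0458 mol/L; Y_B = C_B/C_{A0} = 0.0367.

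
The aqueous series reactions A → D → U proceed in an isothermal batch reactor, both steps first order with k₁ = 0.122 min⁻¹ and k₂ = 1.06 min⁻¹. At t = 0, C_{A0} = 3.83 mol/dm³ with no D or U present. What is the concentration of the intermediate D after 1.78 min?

The intermediate concentration in a first-order A→B→C sequence is C_D = k₁C_{A0}(e^(−k₁t) − e^(−k₂t))/(k₂−k₁).
e^(−k₁t) = e^(−0.122×1.78) = e^(−0.2172) = 0.8048; e^(−k₂t) = e^(−1.887) = 0.1516.
C_D = 0.122×3.83/(1.06−0.122) × (0.8048−0.1516) = 0.4981×0.6532 = 0.3254 mol/dm³.

0.325 mol/dm³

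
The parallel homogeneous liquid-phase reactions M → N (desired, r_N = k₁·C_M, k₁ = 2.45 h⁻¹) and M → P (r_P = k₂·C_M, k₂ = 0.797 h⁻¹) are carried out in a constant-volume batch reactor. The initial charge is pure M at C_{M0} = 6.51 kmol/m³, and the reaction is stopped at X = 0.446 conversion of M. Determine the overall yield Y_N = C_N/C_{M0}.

C_M = C_{M0}(1−X) = 3.607 kmol/m³.
Both paths are first order in M, so the instantaneous fraction to N is constant: dC_N/d(−C_M) = k₁/(k₁+k₂) = 0.7545.
C_N = 0.7545·(C_{M0}−C_M) = 0.7545×2.903 = 2.19 kmol/m³.
Y_N = C_N/C_{M0} = 2.191/6.51 = 0.337.

0.337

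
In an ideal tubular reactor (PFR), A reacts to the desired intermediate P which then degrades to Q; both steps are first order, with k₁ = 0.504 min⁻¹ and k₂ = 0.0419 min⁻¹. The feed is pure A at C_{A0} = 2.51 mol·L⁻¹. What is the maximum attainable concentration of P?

2.00 mol·L⁻¹

Evaluating C_P at τ_opt = ln(k₂/k₁)/(k₂−k₁) gives C_{P,max}/C_{A0} = (k₁/k₂)^[k₂/(k₂−k₁)].
= (0.504/0.0419)^(0.0419/(0.0419−0.504)) = (12.03)^(-0.09067) = 0.7981.
C_{P,max} = 0.7981×2.51 = 2.00 mol·L⁻¹.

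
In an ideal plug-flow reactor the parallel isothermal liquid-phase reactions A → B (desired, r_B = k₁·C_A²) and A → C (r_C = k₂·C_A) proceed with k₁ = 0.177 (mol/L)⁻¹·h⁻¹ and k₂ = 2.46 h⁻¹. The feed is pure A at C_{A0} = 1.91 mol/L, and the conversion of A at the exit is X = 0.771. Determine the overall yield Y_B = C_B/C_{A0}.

C_A = C_{A0}(1−X) = 0.4374 mol/L.
Along a PFR/batch, dC_C/dC_A = −r_C/(r_B+r_C) = −k₂/(k₂+k₁·C_A).
Integrating from C_{A0} to C_A: C_C = (2.46/0.177)·ln[(2.46+0.177·1.91)/(2.46+0.177·0.437)] = 13.90·ln(2.798/2.537) = 1.359 mol/L.
Then C_B = (C_{A0}−C_A) − C_C = 1.473 − 1.359 = 0.1136 mol/L.
Y_B = C_B/C_{A0} = 0.1136/1.91 = 0.0595.

0.0595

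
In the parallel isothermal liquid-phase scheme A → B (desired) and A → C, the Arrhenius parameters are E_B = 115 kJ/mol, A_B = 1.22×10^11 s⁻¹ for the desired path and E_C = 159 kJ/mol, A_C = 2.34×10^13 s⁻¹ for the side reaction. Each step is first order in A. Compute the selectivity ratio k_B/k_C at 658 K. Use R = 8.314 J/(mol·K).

k_B/k_C = (A_B/A_C)·exp[−(E_B−E_C)/(RT)] = (A_B/A_C)·exp[(E_C−E_B)/(RT)].
(E_C−E_B)/(RT) = (159−115)×10³/(8.314×658) = 44000/5471 = 8.043.
k_B/k_C = (1.22×10^11/2.34×10^13)·exp(8.043) = 0.005214 × 3112 = 16.2.
Since E_B < E_C, lowering the temperature improves selectivity toward B.

16.2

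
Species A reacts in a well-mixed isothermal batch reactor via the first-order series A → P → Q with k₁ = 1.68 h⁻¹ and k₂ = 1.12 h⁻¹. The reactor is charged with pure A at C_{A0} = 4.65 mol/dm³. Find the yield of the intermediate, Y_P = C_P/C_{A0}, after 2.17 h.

0.186

Solving the coupled first-order balances gives C_P(t) = [k₁/(k₂−k₁)]·C_{A0}·(e^(−k₁t) − e^(−k₂t)).
e^(−k₁t) = e^(−1.68×2.17) = e^(−3.646) = 0.02611; e^(−k₂t) = e^(−2.430) = 0.08800.
C_P = 1.68×4.65/(1.12−1.68) × (0.02611−0.08800) = (-13.95)×(-0.06190) = 0.8634 mol/dm³.
Y_P = C_P/C_{A0} = 0.8634/4.65 = 0.186.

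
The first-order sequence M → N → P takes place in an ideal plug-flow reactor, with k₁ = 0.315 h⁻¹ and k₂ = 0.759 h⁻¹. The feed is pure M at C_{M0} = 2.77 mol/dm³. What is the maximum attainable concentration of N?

0.616 mol/dm³

For a first-order series the maximum intermediate yield is C_{N,max}/C_{M0} = (k₁/k₂)^[k₂/(k₂−k₁)].
= (0.315/0.759)^(0.759/(0.759−0.315)) = (0.4150)^(1.709) = 0.2224.
C_{N,max} = 0.2224×2.77 = 0.616 mol/dm³.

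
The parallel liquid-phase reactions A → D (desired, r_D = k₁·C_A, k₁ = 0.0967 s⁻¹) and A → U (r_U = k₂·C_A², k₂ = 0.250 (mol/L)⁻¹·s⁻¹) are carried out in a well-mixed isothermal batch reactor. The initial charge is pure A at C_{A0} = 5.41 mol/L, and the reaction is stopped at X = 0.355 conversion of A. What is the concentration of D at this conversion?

C_A = C_{A0}(1−X) = 3.489 mol/L.
Along a PFR/batch, dC_D/dC_A = −r_D/(r_D+r_U) = −k₁/(k₁+k₂·C_A).
Integrating from C_{A0} to C_A: C_D = (0.0967/0.250)·ln[(0.0967+0.250·5.41)/(0.0967+0.250·3.49)] = 0.3868·ln(1.449/0.9691) = 0.1557 mol/L.

0.156 mol/L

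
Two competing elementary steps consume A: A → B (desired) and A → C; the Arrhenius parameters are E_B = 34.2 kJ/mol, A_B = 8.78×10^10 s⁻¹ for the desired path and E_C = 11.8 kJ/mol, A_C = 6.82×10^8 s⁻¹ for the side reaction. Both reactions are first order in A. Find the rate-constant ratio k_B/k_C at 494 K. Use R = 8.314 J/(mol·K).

With equal orders, S_{B/C} = k_B/k_C = (A_B/A_C)·exp[(E_C−E_B)/(RT)].
(E_C−E_B)/(RT) = (11.8−34.2)×10³/(8.314×494) = -22400/4107 = -5.454.
k_B/k_C = (8.78×10^10/6.82×10^8)·exp(-5.454) = 128.7 × 0.004279 = 0.551.

0.551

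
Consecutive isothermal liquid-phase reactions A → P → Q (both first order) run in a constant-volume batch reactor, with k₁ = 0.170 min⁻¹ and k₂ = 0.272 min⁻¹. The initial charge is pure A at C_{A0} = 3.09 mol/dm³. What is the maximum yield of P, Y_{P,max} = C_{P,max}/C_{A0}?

0.286

Evaluating C_P at t_opt = ln(k₂/k₁)/(k₂−k₁) gives C_{P,max}/C_{A0} = (k₁/k₂)^[k₂/(k₂−k₁)].
= (0.170/0.272)^(0.272/(0.272−0.170)) = (0.6250)^(2.667) = 0.2855.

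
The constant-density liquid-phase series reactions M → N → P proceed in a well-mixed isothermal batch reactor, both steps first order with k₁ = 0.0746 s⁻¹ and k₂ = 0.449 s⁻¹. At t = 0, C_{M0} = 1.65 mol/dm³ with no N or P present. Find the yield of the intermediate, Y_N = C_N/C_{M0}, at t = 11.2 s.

The intermediate concentration in a first-order A→B→C sequence is C_N = k₁C_{M0}(e^(−k₁t) − e^(−k₂t))/(k₂−k₁).
e^(−k₁t) = e^(−0.0746×11.2) = e^(−0.8355) = 0.4336; e^(−k₂t) = e^(−5.029) = 0.006547.
C_N = 0.0746×1.65/(0.449−0.0746) × (0.4336−0.006547) = 0.3288×0.4271 = 0.1404 mol/dm³.
Y_N = C_N/C_{M0} = 0.1404/1.65 = 0.0851.

0.0851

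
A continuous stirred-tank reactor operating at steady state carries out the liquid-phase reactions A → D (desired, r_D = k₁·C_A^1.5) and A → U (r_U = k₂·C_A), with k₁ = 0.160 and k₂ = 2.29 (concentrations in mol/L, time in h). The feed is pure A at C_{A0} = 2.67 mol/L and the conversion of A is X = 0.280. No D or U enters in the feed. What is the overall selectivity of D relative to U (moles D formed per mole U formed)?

Exit C_A = C_{A0}(1−X) = 2.67×0.720 = 1.922 mol/L.
A CSTR operates uniformly at the exit composition, giving r_D = 0.4265 and r_U = 4.402 (each k·C_A^n at C_A = 1.922).
Overall selectivity = C_D/C_U = r_Dτ/(r_Uτ) = r_D/r_U = 0.0969.

0.0969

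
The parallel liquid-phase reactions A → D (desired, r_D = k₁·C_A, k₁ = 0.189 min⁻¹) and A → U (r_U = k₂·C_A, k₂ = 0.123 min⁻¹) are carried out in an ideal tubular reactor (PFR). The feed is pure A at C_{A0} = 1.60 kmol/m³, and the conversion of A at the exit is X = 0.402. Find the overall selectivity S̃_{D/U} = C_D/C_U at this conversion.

1.54

C_A = C_{A0}(1−X) = 0.9568 kmol/m³.
Both paths are first order in A, so the instantaneous fraction to D is constant: dC_D/d(−C_A) = k₁/(k₁+k₂) = 0.6058.
C_D = 0.6058·(C_{A0}−C_A) = 0.6058×0.6432 = 0.390 kmol/m³.
C_U = (C_{A0}−C_A)−C_D = 0.2536 kmol/m³; S̃_{D/U} = 0.3896/0.2536 = 1.54.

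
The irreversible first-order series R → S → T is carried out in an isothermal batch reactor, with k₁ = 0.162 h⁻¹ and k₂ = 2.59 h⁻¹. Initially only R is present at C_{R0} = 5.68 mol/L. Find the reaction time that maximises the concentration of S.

1.14 h

For first-order series the maximum of C_S occurs at t_opt = ln(k₂/k₁)/(k₂−k₁).
= ln(2.59/0.162)/(2.59−0.162) = ln(15.99)/2.428 = 2.772/2.428 = 1.14 h.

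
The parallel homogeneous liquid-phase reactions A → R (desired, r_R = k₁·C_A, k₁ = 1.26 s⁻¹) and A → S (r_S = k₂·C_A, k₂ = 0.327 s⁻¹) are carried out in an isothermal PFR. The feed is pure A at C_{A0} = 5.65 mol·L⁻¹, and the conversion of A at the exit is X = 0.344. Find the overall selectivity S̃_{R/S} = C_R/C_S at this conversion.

3.85

C_A = C_{A0}(1−X) = 3.706 mol·L⁻¹.
Both paths are first order in A, so the instantaneous fraction to R is constant: dC_R/d(−C_A) = k₁/(k₁+k₂) = 0.7940.
C_R = 0.7940·(C_{A0}−C_A) = 0.7940×1.944 = 1.54 mol·L⁻¹.
C_S = (C_{A0}−C_A)−C_R = 0.4005 mol·L⁻¹; S̃_{R/S} = 1.543/0.4005 = 3.85.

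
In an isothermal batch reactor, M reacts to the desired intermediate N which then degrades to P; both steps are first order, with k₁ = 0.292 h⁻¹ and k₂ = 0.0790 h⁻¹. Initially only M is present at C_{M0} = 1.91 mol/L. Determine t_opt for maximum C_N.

The intermediate peaks when r₁ = r₂, i.e. k₁e^(−k₁t) = k₂e^(−k₂t), giving t_opt = ln(k₂/k₁)/(k₂−k₁).
= ln(0.0790/0.292)/(0.0790−0.292) = ln(0.2705)/-0.2130 = -1.307/-0.2130 = 6.14 h.

6.14 h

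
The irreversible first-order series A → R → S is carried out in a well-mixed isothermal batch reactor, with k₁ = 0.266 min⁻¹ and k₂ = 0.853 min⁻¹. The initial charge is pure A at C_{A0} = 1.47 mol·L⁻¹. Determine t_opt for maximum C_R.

1.99 min

The intermediate peaks when r₁ = r₂, i.e. k₁e^(−k₁t) = k₂e^(−k₂t), giving t_opt = ln(k₂/k₁)/(k₂−k₁).
= ln(0.853/0.266)/(0.853−0.266) = ln(3.207)/0.5870 = 1.165/0.5870 = 1.99 min.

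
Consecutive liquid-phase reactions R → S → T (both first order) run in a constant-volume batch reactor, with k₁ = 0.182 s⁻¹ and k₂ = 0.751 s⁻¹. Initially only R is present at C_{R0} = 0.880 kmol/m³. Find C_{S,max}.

0.136 kmol/m³

At the optimum, C_{S,max}/C_{R0} = (k₁/k₂)^[k₂/(k₂−k₁)].
= (0.182/0.751)^(0.751/(0.751−0.182)) = (0.2423)^(1.320) = 0.1540.
C_{S,max} = 0.1540×0.880 = 0.136 kmol/m³.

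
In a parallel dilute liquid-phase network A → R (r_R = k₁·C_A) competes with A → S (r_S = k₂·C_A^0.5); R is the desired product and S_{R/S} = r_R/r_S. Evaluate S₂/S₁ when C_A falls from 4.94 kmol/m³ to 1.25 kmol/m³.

S_{R/S} = (k₁/k₂)·C_A^0.5, so S₂/S₁ = (C_{A,2}/C_{A,1})^0.5.
= (1.25/4.94)^0.5 = (0.2530)^0.5 = 0.503.

0.503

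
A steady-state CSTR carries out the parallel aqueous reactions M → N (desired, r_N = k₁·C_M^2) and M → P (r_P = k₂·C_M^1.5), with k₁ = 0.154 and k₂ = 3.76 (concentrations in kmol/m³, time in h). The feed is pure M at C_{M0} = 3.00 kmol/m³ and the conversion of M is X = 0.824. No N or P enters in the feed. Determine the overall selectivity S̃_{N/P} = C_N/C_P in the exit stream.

0.0298

Exit C_M = C_{M0}(1−X) = 3.00×0.176 = 0.5280 kmol/m³.
A CSTR operates uniformly at the exit composition, giving r_N = 0.04293 and r_P = 1.443 (each k·C_M^n at C_M = 0.5280).
Overall selectivity = C_N/C_P = r_Nτ/(r_Pτ) = r_N/r_P = 0.0298.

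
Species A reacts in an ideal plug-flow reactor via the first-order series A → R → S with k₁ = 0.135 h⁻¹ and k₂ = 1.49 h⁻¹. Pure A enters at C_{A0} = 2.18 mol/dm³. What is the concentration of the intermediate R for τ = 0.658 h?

0.117 mol/dm³

The intermediate concentration in a first-order A→B→C sequence is C_R = k₁C_{A0}(e^(−k₁τ) − e^(−k₂τ))/(k₂−k₁).
e^(−k₁τ) = e^(−0.135×0.658) = e^(−0.08883) = 0.9150; e^(−k₂τ) = e^(−0.9804) = 0.3752.
C_R = 0.135×2.18/(1.49−0.135) × (0.9150−0.3752) = 0.2172×0.5398 = 0.1173 mol/dm³.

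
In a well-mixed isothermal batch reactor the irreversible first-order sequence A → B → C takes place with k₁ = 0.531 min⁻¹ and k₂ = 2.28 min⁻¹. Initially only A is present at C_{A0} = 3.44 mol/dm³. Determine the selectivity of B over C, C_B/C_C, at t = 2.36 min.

Solving the coupled first-order balances gives C_B(t) = [k₁/(k₂−k₁)]·C_{A0}·(e^(−k₁t) − e^(−k₂t)).
e^(−k₁t) = e^(−0.531×2.36) = e^(−1.253) = 0.2856; e^(−k₂t) = e^(−5.381) = 0.004604.
C_B = 0.531×3.44/(2.28−0.531) × (0.2856−0.004604) = 1.044×0.2810 = 0.2935 mol/dm³.
C_A = C_{A0}e^(−k₁t) = 0.9825 mol/dm³, so C_C = C_{A0}−C_A−C_B = 2.164 mol/dm³; C_B/C_C = 0.136.

0.136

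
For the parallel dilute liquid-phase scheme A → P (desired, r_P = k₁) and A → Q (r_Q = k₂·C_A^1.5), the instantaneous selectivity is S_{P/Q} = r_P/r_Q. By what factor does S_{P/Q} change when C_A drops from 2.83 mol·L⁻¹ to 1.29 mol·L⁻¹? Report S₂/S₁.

S_{P/Q} = (k₁/k₂)·C_A^-1.5, so S₂/S₁ = (C_{A,2}/C_{A,1})^-1.5.
= (1.29/2.83)^(-1.5) = (0.4558)^(-1.5) = 3.25.
Selectivity toward P rises as C_A falls — low-concentration operation is favoured.

3.25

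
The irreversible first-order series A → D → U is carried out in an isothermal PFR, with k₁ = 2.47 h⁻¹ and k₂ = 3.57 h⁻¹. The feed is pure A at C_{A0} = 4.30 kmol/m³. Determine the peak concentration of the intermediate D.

1.30 kmol/m³

Evaluating C_D at τ_opt = ln(k₂/k₁)/(k₂−k₁) gives C_{D,max}/C_{A0} = (k₁/k₂)^[k₂/(k₂−k₁)].
= (2.47/3.57)^(3.57/(3.57−2.47)) = (0.6919)^(3.245) = 0.3026.
C_{D,max} = 0.3026×4.30 = 1.30 kmol/m³.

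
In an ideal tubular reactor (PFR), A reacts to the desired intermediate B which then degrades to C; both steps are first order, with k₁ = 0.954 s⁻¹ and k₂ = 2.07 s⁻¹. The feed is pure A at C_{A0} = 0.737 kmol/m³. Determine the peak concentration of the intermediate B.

At the optimum, C_{B,max}/C_{A0} = (k₁/k₂)^[k₂/(k₂−k₁)].
= (0.954/2.07)^(2.07/(2.07−0.954)) = (0.4609)^(1.855) = 0.2377.
C_{B,max} = 0.2377×0.737 = 0.175 kmol/m³.

0.175 kmol/m³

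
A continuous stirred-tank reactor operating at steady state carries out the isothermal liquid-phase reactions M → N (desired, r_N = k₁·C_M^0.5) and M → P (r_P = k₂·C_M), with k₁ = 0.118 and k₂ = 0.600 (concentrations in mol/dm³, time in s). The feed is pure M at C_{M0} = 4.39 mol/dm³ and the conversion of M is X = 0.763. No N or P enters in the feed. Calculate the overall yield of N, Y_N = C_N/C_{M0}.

Exit C_M = C_{M0}(1−X) = 4.39×0.237 = 1.040 mol/dm³.
Rates in a CSTR are evaluated at the outlet concentration: r_N = 0.118×1.040^0.5 = 0.1204, r_P = 0.600×1.040 = 0.6243.
Fraction of consumed M going to N: r_N/(r_N+r_P) = 0.1616.
C_N = 0.1616·C_{M0}·X = 0.1616×4.39×0.763 = 0.541 mol/dm³; Y_N = C_N/C_{M0} = 0.123.

0.123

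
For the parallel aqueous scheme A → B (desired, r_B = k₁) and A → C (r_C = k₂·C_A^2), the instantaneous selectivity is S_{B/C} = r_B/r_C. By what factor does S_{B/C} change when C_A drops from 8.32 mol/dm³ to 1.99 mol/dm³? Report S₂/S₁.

17.5

S_{B/C} = (k₁/k₂)·C_A^-2, so S₂/S₁ = (C_{A,2}/C_{A,1})^-2.
= (1.99/8.32)^(-2) = (0.2392)^(-2) = 17.5.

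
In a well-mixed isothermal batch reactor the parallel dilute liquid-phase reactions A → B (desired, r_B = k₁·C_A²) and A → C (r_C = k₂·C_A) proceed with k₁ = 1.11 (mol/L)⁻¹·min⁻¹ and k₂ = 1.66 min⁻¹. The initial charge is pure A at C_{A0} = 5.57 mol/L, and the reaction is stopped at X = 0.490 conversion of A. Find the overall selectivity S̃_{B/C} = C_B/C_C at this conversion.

2.74

C_A = C_{A0}(1−X) = 2.841 mol/L.
Along a PFR/batch, dC_C/dC_A = −r_C/(r_B+r_C) = −k₂/(k₂+k₁·C_A).
Integrating from C_{A0} to C_A: C_C = (1.66/1.11)·ln[(1.66+1.11·5.57)/(1.66+1.11·2.84)] = 1.495·ln(7.843/4.813) = 0.7301 mol/L.
Then C_B = (C_{A0}−C_A) − C_C = 2.729 − 0.7301 = 1.999 mol/L.
S̃_{B/C} = C_B/C_C = 1.999/0.7301 = 2.74.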